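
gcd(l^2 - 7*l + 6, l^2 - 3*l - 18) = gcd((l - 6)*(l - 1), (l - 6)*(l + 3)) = l - 6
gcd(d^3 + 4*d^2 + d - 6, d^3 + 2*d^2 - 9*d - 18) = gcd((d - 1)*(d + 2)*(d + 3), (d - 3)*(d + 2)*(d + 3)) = d^2 + 5*d + 6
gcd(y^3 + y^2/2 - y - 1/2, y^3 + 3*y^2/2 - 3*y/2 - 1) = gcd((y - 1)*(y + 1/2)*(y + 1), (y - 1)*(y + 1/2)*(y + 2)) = y^2 - y/2 - 1/2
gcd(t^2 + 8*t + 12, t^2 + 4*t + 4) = t + 2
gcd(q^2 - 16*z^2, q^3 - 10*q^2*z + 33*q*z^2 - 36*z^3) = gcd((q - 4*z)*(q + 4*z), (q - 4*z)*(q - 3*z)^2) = -q + 4*z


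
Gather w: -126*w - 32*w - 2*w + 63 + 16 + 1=80 - 160*w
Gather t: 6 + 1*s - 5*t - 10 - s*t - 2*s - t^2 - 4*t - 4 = -s - t^2 + t*(-s - 9) - 8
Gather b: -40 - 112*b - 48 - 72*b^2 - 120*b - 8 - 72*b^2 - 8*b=-144*b^2 - 240*b - 96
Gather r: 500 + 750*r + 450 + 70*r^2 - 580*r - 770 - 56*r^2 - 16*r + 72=14*r^2 + 154*r + 252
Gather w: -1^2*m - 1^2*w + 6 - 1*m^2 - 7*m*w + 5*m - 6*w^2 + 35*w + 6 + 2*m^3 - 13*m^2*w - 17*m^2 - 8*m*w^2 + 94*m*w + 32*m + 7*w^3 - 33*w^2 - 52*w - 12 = 2*m^3 - 18*m^2 + 36*m + 7*w^3 + w^2*(-8*m - 39) + w*(-13*m^2 + 87*m - 18)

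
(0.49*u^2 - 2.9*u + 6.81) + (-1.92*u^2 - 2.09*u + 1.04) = -1.43*u^2 - 4.99*u + 7.85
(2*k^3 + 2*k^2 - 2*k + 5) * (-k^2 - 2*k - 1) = -2*k^5 - 6*k^4 - 4*k^3 - 3*k^2 - 8*k - 5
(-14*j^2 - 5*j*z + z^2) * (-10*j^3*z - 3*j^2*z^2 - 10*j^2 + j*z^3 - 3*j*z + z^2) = 140*j^5*z + 92*j^4*z^2 + 140*j^4 - 9*j^3*z^3 + 92*j^3*z - 8*j^2*z^4 - 9*j^2*z^2 + j*z^5 - 8*j*z^3 + z^4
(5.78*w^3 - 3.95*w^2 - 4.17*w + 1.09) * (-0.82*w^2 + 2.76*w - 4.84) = -4.7396*w^5 + 19.1918*w^4 - 35.4578*w^3 + 6.715*w^2 + 23.1912*w - 5.2756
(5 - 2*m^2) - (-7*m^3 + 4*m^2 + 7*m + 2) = 7*m^3 - 6*m^2 - 7*m + 3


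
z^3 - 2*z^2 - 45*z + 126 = (z - 6)*(z - 3)*(z + 7)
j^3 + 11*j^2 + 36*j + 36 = (j + 2)*(j + 3)*(j + 6)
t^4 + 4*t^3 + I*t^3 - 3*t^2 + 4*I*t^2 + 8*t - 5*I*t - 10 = (t - 1)*(t + 5)*(t - I)*(t + 2*I)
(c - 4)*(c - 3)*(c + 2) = c^3 - 5*c^2 - 2*c + 24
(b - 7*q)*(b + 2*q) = b^2 - 5*b*q - 14*q^2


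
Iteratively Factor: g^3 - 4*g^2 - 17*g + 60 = (g + 4)*(g^2 - 8*g + 15) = (g - 5)*(g + 4)*(g - 3)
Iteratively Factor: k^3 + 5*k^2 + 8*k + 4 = (k + 2)*(k^2 + 3*k + 2) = (k + 2)^2*(k + 1)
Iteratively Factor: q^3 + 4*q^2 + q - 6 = (q + 2)*(q^2 + 2*q - 3) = (q + 2)*(q + 3)*(q - 1)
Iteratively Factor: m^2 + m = (m + 1)*(m)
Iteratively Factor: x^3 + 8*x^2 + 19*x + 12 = (x + 1)*(x^2 + 7*x + 12) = (x + 1)*(x + 3)*(x + 4)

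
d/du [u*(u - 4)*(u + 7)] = 3*u^2 + 6*u - 28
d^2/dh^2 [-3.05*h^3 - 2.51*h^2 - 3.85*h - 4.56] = -18.3*h - 5.02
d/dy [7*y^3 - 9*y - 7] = 21*y^2 - 9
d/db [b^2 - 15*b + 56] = 2*b - 15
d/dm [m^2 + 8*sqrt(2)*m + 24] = 2*m + 8*sqrt(2)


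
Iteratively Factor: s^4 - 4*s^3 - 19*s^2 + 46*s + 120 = (s + 3)*(s^3 - 7*s^2 + 2*s + 40) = (s - 4)*(s + 3)*(s^2 - 3*s - 10) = (s - 5)*(s - 4)*(s + 3)*(s + 2)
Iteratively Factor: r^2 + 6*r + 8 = (r + 4)*(r + 2)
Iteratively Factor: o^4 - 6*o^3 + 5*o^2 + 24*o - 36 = (o - 2)*(o^3 - 4*o^2 - 3*o + 18) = (o - 2)*(o + 2)*(o^2 - 6*o + 9) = (o - 3)*(o - 2)*(o + 2)*(o - 3)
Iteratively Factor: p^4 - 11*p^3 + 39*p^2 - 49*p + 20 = (p - 5)*(p^3 - 6*p^2 + 9*p - 4) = (p - 5)*(p - 1)*(p^2 - 5*p + 4) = (p - 5)*(p - 4)*(p - 1)*(p - 1)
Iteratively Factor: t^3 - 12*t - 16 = (t + 2)*(t^2 - 2*t - 8) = (t - 4)*(t + 2)*(t + 2)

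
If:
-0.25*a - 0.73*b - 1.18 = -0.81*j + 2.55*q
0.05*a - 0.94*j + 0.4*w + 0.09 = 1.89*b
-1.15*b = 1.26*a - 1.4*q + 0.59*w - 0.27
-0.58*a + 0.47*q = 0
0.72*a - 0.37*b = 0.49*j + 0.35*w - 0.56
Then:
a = -0.18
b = -0.12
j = 0.57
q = -0.23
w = 0.55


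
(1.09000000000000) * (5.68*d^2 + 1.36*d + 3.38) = 6.1912*d^2 + 1.4824*d + 3.6842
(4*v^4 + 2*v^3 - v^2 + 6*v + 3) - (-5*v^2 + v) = 4*v^4 + 2*v^3 + 4*v^2 + 5*v + 3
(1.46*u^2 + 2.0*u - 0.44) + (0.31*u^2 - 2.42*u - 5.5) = 1.77*u^2 - 0.42*u - 5.94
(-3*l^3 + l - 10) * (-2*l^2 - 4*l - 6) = 6*l^5 + 12*l^4 + 16*l^3 + 16*l^2 + 34*l + 60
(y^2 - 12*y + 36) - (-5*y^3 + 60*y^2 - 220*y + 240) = 5*y^3 - 59*y^2 + 208*y - 204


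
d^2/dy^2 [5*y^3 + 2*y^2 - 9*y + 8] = 30*y + 4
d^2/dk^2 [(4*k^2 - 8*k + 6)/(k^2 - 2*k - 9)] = 84*(3*k^2 - 6*k + 13)/(k^6 - 6*k^5 - 15*k^4 + 100*k^3 + 135*k^2 - 486*k - 729)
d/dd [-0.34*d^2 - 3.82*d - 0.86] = -0.68*d - 3.82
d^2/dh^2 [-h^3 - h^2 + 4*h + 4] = -6*h - 2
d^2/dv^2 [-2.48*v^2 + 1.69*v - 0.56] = -4.96000000000000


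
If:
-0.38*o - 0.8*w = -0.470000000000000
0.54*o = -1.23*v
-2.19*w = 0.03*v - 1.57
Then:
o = -0.27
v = 0.12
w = 0.72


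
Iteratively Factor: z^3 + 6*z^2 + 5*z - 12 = (z + 3)*(z^2 + 3*z - 4) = (z + 3)*(z + 4)*(z - 1)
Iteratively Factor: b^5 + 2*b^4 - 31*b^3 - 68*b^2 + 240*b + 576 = (b - 4)*(b^4 + 6*b^3 - 7*b^2 - 96*b - 144) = (b - 4)^2*(b^3 + 10*b^2 + 33*b + 36) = (b - 4)^2*(b + 3)*(b^2 + 7*b + 12) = (b - 4)^2*(b + 3)*(b + 4)*(b + 3)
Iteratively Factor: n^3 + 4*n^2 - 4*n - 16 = (n - 2)*(n^2 + 6*n + 8) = (n - 2)*(n + 2)*(n + 4)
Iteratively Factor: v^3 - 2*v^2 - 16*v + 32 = (v - 2)*(v^2 - 16) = (v - 4)*(v - 2)*(v + 4)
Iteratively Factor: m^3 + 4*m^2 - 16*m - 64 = (m + 4)*(m^2 - 16) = (m - 4)*(m + 4)*(m + 4)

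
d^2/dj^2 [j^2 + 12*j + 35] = 2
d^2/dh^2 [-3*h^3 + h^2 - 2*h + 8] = 2 - 18*h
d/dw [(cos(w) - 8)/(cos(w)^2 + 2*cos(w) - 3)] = (cos(w)^2 - 16*cos(w) - 13)*sin(w)/(cos(w)^2 + 2*cos(w) - 3)^2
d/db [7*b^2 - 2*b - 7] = 14*b - 2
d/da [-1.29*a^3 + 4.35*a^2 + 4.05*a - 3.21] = -3.87*a^2 + 8.7*a + 4.05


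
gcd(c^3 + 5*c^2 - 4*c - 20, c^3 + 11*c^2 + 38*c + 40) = c^2 + 7*c + 10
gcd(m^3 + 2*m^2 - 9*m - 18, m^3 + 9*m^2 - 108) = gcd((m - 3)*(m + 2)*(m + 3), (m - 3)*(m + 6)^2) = m - 3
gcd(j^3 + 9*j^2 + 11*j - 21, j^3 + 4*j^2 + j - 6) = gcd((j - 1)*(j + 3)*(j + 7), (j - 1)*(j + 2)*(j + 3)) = j^2 + 2*j - 3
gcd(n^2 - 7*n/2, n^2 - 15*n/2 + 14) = n - 7/2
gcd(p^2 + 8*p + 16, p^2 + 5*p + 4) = p + 4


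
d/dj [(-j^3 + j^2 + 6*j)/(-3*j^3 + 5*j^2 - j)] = (-2*j^2 + 38*j - 31)/(9*j^4 - 30*j^3 + 31*j^2 - 10*j + 1)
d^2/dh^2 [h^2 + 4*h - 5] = 2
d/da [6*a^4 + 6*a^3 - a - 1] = 24*a^3 + 18*a^2 - 1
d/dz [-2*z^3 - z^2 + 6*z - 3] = -6*z^2 - 2*z + 6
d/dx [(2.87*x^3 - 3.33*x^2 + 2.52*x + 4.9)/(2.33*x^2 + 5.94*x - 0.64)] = (6.6871*x^4 + 34.0956*x^3 - 31.1622*x^2 - 18.5716*x - 30.7188)/(5.4289*x^4 + 27.6804*x^3 + 32.3012*x^2 - 7.6032*x + 0.4096)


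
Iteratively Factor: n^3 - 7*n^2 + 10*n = (n)*(n^2 - 7*n + 10) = n*(n - 2)*(n - 5)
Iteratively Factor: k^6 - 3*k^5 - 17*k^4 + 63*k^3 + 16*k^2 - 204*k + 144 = (k - 3)*(k^5 - 17*k^3 + 12*k^2 + 52*k - 48) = (k - 3)*(k - 2)*(k^4 + 2*k^3 - 13*k^2 - 14*k + 24) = (k - 3)*(k - 2)*(k + 2)*(k^3 - 13*k + 12) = (k - 3)*(k - 2)*(k - 1)*(k + 2)*(k^2 + k - 12) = (k - 3)*(k - 2)*(k - 1)*(k + 2)*(k + 4)*(k - 3)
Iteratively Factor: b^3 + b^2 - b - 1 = (b + 1)*(b^2 - 1) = (b + 1)^2*(b - 1)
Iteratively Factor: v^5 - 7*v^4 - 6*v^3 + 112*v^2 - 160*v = (v - 2)*(v^4 - 5*v^3 - 16*v^2 + 80*v) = (v - 4)*(v - 2)*(v^3 - v^2 - 20*v) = (v - 4)*(v - 2)*(v + 4)*(v^2 - 5*v) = (v - 5)*(v - 4)*(v - 2)*(v + 4)*(v)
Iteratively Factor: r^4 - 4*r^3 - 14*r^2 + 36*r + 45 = (r + 1)*(r^3 - 5*r^2 - 9*r + 45) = (r - 5)*(r + 1)*(r^2 - 9) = (r - 5)*(r + 1)*(r + 3)*(r - 3)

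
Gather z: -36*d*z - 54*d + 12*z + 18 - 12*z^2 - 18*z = -54*d - 12*z^2 + z*(-36*d - 6) + 18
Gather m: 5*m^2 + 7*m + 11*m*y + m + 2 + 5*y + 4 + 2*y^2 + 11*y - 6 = 5*m^2 + m*(11*y + 8) + 2*y^2 + 16*y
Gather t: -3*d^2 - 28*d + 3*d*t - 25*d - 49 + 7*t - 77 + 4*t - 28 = -3*d^2 - 53*d + t*(3*d + 11) - 154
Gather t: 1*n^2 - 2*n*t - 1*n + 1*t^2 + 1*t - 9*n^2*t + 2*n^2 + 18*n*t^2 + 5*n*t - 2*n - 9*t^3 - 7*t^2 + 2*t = 3*n^2 - 3*n - 9*t^3 + t^2*(18*n - 6) + t*(-9*n^2 + 3*n + 3)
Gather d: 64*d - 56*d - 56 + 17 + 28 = 8*d - 11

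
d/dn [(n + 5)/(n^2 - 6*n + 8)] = (n^2 - 6*n - 2*(n - 3)*(n + 5) + 8)/(n^2 - 6*n + 8)^2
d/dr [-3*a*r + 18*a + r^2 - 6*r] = -3*a + 2*r - 6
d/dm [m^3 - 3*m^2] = 3*m*(m - 2)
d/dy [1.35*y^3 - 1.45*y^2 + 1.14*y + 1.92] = 4.05*y^2 - 2.9*y + 1.14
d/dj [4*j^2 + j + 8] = 8*j + 1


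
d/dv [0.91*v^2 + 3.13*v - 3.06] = 1.82*v + 3.13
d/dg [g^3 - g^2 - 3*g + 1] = 3*g^2 - 2*g - 3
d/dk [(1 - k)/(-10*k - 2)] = 3/(25*k^2 + 10*k + 1)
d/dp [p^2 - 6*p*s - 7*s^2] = 2*p - 6*s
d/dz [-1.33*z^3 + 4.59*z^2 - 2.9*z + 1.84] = -3.99*z^2 + 9.18*z - 2.9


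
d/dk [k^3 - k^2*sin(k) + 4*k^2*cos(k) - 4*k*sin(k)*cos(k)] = -4*k^2*sin(k) - k^2*cos(k) + 3*k^2 - 2*k*sin(k) + 8*k*cos(k) - 4*k*cos(2*k) - 2*sin(2*k)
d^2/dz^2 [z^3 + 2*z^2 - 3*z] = 6*z + 4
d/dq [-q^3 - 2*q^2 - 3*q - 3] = -3*q^2 - 4*q - 3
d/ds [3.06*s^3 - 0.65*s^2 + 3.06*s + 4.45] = 9.18*s^2 - 1.3*s + 3.06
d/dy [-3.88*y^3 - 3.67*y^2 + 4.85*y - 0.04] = -11.64*y^2 - 7.34*y + 4.85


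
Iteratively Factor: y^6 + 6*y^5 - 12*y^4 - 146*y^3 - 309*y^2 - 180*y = (y + 3)*(y^5 + 3*y^4 - 21*y^3 - 83*y^2 - 60*y) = (y + 3)*(y + 4)*(y^4 - y^3 - 17*y^2 - 15*y) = (y - 5)*(y + 3)*(y + 4)*(y^3 + 4*y^2 + 3*y) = y*(y - 5)*(y + 3)*(y + 4)*(y^2 + 4*y + 3) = y*(y - 5)*(y + 3)^2*(y + 4)*(y + 1)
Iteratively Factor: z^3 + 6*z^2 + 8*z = (z + 4)*(z^2 + 2*z) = z*(z + 4)*(z + 2)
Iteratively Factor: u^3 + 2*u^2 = (u + 2)*(u^2) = u*(u + 2)*(u)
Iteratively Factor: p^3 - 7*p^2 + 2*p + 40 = (p + 2)*(p^2 - 9*p + 20) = (p - 5)*(p + 2)*(p - 4)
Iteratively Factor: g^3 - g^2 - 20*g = (g + 4)*(g^2 - 5*g) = g*(g + 4)*(g - 5)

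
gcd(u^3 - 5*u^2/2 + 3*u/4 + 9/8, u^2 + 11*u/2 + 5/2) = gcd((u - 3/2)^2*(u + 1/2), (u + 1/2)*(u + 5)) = u + 1/2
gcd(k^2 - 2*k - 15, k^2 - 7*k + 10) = k - 5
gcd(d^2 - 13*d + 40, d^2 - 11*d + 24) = d - 8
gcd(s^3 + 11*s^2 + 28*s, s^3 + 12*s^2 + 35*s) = s^2 + 7*s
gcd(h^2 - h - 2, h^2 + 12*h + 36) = 1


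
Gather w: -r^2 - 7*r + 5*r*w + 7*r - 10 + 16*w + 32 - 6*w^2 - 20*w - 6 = -r^2 - 6*w^2 + w*(5*r - 4) + 16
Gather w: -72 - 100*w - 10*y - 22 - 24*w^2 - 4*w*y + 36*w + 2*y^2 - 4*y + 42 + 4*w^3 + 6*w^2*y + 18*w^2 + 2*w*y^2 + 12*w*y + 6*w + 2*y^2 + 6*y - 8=4*w^3 + w^2*(6*y - 6) + w*(2*y^2 + 8*y - 58) + 4*y^2 - 8*y - 60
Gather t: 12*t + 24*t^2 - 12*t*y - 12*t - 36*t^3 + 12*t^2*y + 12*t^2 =-36*t^3 + t^2*(12*y + 36) - 12*t*y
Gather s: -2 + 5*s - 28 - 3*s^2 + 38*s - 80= -3*s^2 + 43*s - 110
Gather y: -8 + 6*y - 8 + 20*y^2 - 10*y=20*y^2 - 4*y - 16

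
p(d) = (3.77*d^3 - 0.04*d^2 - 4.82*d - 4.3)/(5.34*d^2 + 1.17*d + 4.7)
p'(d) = (-10.68*d - 1.17)*(3.77*d^3 - 0.04*d^2 - 4.82*d - 4.3)/(5.34*d^2 + 1.17*d + 4.7)^2 + (11.31*d^2 - 0.08*d - 4.82)/(5.34*d^2 + 1.17*d + 4.7)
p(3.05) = 1.51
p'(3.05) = 0.85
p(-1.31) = -0.53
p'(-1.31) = 0.64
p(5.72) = 3.61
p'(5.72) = 0.75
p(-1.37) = -0.57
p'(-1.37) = 0.68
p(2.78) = 1.28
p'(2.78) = 0.87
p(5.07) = 3.12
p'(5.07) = 0.76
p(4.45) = 2.64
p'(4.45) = 0.78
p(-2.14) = -1.17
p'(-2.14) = 0.82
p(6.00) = 3.82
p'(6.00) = 0.75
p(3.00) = 1.47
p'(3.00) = 0.85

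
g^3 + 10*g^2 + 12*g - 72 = (g - 2)*(g + 6)^2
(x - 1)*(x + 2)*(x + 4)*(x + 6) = x^4 + 11*x^3 + 32*x^2 + 4*x - 48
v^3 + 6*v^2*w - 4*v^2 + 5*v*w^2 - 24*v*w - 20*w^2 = (v - 4)*(v + w)*(v + 5*w)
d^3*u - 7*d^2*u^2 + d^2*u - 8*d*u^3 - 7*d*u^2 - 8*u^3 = (d - 8*u)*(d + u)*(d*u + u)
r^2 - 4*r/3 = r*(r - 4/3)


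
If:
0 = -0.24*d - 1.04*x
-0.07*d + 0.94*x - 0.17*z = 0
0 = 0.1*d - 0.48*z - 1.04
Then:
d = 1.14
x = -0.26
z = -1.93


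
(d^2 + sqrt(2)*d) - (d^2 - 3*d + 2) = sqrt(2)*d + 3*d - 2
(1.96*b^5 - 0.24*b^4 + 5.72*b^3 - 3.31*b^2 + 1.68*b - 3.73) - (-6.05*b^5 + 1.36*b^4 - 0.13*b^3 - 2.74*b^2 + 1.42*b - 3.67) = 8.01*b^5 - 1.6*b^4 + 5.85*b^3 - 0.57*b^2 + 0.26*b - 0.0600000000000001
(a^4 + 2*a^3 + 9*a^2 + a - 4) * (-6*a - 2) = -6*a^5 - 14*a^4 - 58*a^3 - 24*a^2 + 22*a + 8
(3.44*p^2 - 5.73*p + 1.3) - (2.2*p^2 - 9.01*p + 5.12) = 1.24*p^2 + 3.28*p - 3.82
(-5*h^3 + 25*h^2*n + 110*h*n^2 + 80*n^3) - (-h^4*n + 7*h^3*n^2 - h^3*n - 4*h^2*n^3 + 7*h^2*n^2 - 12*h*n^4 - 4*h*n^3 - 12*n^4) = h^4*n - 7*h^3*n^2 + h^3*n - 5*h^3 + 4*h^2*n^3 - 7*h^2*n^2 + 25*h^2*n + 12*h*n^4 + 4*h*n^3 + 110*h*n^2 + 12*n^4 + 80*n^3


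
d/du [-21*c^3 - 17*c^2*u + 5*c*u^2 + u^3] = -17*c^2 + 10*c*u + 3*u^2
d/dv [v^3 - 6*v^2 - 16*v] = 3*v^2 - 12*v - 16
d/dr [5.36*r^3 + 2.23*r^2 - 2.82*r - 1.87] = 16.08*r^2 + 4.46*r - 2.82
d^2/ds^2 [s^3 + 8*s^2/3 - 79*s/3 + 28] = 6*s + 16/3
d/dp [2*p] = 2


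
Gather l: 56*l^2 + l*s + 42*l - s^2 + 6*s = 56*l^2 + l*(s + 42) - s^2 + 6*s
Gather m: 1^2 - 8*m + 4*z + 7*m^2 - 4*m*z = 7*m^2 + m*(-4*z - 8) + 4*z + 1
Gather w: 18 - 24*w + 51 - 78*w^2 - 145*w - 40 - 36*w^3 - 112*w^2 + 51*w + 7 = -36*w^3 - 190*w^2 - 118*w + 36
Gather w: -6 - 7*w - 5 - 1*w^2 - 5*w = -w^2 - 12*w - 11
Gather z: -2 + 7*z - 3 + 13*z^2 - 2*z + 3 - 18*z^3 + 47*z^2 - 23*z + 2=-18*z^3 + 60*z^2 - 18*z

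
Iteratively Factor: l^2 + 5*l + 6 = (l + 3)*(l + 2)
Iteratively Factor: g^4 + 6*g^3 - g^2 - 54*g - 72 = (g + 2)*(g^3 + 4*g^2 - 9*g - 36) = (g + 2)*(g + 3)*(g^2 + g - 12) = (g - 3)*(g + 2)*(g + 3)*(g + 4)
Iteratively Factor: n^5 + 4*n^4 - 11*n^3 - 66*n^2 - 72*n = (n + 3)*(n^4 + n^3 - 14*n^2 - 24*n) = (n + 3)^2*(n^3 - 2*n^2 - 8*n) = (n + 2)*(n + 3)^2*(n^2 - 4*n) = (n - 4)*(n + 2)*(n + 3)^2*(n)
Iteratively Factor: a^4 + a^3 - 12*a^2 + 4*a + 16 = (a + 1)*(a^3 - 12*a + 16) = (a + 1)*(a + 4)*(a^2 - 4*a + 4) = (a - 2)*(a + 1)*(a + 4)*(a - 2)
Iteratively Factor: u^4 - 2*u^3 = (u)*(u^3 - 2*u^2) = u^2*(u^2 - 2*u) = u^2*(u - 2)*(u)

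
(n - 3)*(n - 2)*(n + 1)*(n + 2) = n^4 - 2*n^3 - 7*n^2 + 8*n + 12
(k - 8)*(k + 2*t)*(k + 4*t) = k^3 + 6*k^2*t - 8*k^2 + 8*k*t^2 - 48*k*t - 64*t^2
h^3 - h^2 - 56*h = h*(h - 8)*(h + 7)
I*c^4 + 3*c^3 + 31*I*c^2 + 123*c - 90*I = (c - 5*I)*(c - 3*I)*(c + 6*I)*(I*c + 1)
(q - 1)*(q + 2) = q^2 + q - 2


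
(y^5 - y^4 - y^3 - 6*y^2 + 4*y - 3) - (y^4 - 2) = y^5 - 2*y^4 - y^3 - 6*y^2 + 4*y - 1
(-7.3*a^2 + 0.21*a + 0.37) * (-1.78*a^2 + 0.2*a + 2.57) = 12.994*a^4 - 1.8338*a^3 - 19.3776*a^2 + 0.6137*a + 0.9509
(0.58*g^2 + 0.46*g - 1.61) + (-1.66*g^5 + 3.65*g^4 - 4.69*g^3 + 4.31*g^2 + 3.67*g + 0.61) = -1.66*g^5 + 3.65*g^4 - 4.69*g^3 + 4.89*g^2 + 4.13*g - 1.0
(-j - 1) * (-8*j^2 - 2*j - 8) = 8*j^3 + 10*j^2 + 10*j + 8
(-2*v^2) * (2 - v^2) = 2*v^4 - 4*v^2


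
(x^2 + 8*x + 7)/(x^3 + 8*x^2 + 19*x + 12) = (x + 7)/(x^2 + 7*x + 12)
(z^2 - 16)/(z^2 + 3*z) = (z^2 - 16)/(z*(z + 3))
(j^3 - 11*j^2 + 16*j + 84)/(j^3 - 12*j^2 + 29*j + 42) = (j + 2)/(j + 1)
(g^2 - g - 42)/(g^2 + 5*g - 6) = (g - 7)/(g - 1)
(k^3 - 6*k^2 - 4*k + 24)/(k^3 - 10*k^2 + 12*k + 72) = (k - 2)/(k - 6)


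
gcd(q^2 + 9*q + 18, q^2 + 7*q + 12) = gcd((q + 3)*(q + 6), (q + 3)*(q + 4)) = q + 3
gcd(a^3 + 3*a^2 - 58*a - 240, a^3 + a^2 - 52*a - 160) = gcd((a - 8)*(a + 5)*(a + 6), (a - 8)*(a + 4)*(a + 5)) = a^2 - 3*a - 40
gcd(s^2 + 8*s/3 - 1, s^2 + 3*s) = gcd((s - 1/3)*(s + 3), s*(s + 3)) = s + 3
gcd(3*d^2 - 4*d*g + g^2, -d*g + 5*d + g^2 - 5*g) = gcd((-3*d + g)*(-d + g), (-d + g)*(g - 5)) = d - g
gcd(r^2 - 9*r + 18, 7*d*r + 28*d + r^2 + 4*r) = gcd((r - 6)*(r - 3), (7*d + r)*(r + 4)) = 1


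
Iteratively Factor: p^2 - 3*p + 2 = (p - 2)*(p - 1)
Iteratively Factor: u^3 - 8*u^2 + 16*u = (u - 4)*(u^2 - 4*u) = (u - 4)^2*(u)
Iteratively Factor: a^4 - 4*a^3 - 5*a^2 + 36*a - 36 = (a - 3)*(a^3 - a^2 - 8*a + 12) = (a - 3)*(a + 3)*(a^2 - 4*a + 4) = (a - 3)*(a - 2)*(a + 3)*(a - 2)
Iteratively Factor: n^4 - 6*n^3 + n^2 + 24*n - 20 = (n - 5)*(n^3 - n^2 - 4*n + 4) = (n - 5)*(n - 1)*(n^2 - 4) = (n - 5)*(n - 2)*(n - 1)*(n + 2)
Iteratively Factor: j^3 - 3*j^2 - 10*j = (j + 2)*(j^2 - 5*j) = (j - 5)*(j + 2)*(j)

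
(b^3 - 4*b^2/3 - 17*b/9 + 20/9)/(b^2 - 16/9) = (3*b^2 - 8*b + 5)/(3*b - 4)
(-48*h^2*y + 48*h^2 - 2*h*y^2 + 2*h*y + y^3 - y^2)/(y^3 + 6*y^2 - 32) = (-48*h^2*y + 48*h^2 - 2*h*y^2 + 2*h*y + y^3 - y^2)/(y^3 + 6*y^2 - 32)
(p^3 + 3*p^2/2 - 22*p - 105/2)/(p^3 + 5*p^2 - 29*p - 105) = (p + 7/2)/(p + 7)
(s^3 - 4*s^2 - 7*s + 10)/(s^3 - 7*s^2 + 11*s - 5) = (s + 2)/(s - 1)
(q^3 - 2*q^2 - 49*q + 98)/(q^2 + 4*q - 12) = (q^2 - 49)/(q + 6)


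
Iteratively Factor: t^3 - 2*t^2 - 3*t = (t - 3)*(t^2 + t) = (t - 3)*(t + 1)*(t)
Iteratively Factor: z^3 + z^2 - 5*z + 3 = (z - 1)*(z^2 + 2*z - 3) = (z - 1)^2*(z + 3)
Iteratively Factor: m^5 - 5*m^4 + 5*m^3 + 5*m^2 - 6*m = (m + 1)*(m^4 - 6*m^3 + 11*m^2 - 6*m) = (m - 1)*(m + 1)*(m^3 - 5*m^2 + 6*m) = (m - 2)*(m - 1)*(m + 1)*(m^2 - 3*m) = m*(m - 2)*(m - 1)*(m + 1)*(m - 3)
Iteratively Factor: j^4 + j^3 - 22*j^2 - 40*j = (j + 4)*(j^3 - 3*j^2 - 10*j) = j*(j + 4)*(j^2 - 3*j - 10) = j*(j - 5)*(j + 4)*(j + 2)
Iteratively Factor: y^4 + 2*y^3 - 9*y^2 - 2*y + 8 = (y - 2)*(y^3 + 4*y^2 - y - 4) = (y - 2)*(y - 1)*(y^2 + 5*y + 4) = (y - 2)*(y - 1)*(y + 4)*(y + 1)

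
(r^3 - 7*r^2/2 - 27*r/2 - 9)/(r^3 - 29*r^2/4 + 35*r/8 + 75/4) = 4*(2*r^2 + 5*r + 3)/(8*r^2 - 10*r - 25)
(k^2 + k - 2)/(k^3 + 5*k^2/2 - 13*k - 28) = 2*(k - 1)/(2*k^2 + k - 28)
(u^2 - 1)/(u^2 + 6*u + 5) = (u - 1)/(u + 5)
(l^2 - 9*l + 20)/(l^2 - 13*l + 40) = (l - 4)/(l - 8)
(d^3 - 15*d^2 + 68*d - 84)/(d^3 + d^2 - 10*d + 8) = (d^2 - 13*d + 42)/(d^2 + 3*d - 4)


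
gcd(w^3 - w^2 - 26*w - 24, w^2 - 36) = w - 6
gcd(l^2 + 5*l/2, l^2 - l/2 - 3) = 1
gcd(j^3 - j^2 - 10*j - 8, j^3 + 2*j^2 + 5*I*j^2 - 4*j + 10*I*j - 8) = j + 2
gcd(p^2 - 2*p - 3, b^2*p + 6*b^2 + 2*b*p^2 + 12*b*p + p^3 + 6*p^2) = 1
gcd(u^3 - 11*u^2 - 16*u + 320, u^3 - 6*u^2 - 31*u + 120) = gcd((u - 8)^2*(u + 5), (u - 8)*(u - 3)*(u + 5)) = u^2 - 3*u - 40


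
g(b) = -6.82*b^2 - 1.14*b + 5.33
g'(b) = -13.64*b - 1.14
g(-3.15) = -58.75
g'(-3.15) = 41.83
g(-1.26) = -4.06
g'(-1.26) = 16.05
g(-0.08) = 5.38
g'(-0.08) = -0.05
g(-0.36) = 4.86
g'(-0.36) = 3.77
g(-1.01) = -0.48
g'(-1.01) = 12.64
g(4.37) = -129.89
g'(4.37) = -60.75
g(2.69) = -47.09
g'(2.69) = -37.83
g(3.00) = -59.47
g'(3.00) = -42.06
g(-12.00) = -963.07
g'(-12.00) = 162.54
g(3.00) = -59.47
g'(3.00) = -42.06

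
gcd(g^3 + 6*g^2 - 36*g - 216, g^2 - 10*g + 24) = g - 6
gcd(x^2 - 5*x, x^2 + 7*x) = x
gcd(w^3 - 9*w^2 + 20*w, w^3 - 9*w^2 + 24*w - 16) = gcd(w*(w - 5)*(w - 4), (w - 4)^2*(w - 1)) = w - 4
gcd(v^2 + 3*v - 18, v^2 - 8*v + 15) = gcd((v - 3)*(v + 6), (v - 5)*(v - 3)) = v - 3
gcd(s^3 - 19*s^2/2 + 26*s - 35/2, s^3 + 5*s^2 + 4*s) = 1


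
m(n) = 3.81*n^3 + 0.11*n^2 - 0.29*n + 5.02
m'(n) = 11.43*n^2 + 0.22*n - 0.29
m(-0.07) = 5.04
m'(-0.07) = -0.25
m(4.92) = 460.01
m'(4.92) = 277.47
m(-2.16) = -32.24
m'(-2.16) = 52.56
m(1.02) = 8.88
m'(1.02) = 11.83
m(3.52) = 171.53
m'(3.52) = 142.11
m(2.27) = 49.49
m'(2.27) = 59.11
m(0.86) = 7.28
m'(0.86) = 8.35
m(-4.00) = -235.90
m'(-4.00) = 181.71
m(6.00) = 830.20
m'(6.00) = 412.51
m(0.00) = 5.02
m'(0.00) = -0.29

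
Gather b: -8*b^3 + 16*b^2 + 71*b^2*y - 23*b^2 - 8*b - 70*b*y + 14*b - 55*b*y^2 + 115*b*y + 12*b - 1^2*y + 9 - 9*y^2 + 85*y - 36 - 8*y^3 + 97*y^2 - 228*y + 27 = -8*b^3 + b^2*(71*y - 7) + b*(-55*y^2 + 45*y + 18) - 8*y^3 + 88*y^2 - 144*y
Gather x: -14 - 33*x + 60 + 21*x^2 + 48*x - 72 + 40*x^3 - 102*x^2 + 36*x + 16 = 40*x^3 - 81*x^2 + 51*x - 10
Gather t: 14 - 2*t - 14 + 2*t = 0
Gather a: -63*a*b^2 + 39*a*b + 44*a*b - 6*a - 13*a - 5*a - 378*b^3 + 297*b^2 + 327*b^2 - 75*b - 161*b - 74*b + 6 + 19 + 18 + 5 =a*(-63*b^2 + 83*b - 24) - 378*b^3 + 624*b^2 - 310*b + 48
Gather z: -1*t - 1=-t - 1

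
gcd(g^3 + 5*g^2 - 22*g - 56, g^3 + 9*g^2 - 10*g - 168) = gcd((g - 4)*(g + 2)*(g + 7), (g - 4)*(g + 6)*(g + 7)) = g^2 + 3*g - 28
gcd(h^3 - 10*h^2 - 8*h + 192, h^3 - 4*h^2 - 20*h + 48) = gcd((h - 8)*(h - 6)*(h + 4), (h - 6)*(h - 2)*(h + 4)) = h^2 - 2*h - 24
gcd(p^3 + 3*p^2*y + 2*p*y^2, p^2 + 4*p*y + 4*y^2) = p + 2*y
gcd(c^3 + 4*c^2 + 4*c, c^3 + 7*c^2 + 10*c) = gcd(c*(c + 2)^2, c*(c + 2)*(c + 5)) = c^2 + 2*c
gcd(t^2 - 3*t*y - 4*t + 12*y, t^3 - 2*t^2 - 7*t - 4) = t - 4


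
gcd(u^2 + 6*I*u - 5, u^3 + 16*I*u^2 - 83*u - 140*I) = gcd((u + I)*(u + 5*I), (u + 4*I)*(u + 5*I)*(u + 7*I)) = u + 5*I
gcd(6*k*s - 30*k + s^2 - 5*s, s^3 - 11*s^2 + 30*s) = s - 5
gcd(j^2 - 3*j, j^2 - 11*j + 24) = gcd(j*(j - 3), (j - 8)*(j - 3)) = j - 3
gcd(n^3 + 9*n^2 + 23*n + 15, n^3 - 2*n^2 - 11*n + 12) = n + 3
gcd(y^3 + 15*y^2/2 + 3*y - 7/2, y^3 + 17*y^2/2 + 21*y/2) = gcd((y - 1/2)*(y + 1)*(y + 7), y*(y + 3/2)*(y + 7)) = y + 7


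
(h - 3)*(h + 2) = h^2 - h - 6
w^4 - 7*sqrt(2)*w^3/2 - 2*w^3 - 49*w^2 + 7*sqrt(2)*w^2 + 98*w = w*(w - 2)*(w - 7*sqrt(2))*(w + 7*sqrt(2)/2)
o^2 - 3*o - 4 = (o - 4)*(o + 1)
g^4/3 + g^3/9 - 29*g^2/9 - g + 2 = (g/3 + 1)*(g - 3)*(g - 2/3)*(g + 1)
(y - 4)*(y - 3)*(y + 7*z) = y^3 + 7*y^2*z - 7*y^2 - 49*y*z + 12*y + 84*z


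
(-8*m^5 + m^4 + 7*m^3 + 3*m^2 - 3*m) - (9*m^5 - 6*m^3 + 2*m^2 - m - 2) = -17*m^5 + m^4 + 13*m^3 + m^2 - 2*m + 2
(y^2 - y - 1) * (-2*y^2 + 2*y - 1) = -2*y^4 + 4*y^3 - y^2 - y + 1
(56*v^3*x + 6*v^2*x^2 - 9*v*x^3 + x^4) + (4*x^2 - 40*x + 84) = 56*v^3*x + 6*v^2*x^2 - 9*v*x^3 + x^4 + 4*x^2 - 40*x + 84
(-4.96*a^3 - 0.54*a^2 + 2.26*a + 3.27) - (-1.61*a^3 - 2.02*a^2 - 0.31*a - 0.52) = -3.35*a^3 + 1.48*a^2 + 2.57*a + 3.79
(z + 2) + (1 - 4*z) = 3 - 3*z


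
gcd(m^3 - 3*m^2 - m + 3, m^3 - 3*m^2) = m - 3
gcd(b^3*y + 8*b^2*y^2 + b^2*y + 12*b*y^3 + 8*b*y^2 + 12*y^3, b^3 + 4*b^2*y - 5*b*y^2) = 1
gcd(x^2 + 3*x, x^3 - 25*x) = x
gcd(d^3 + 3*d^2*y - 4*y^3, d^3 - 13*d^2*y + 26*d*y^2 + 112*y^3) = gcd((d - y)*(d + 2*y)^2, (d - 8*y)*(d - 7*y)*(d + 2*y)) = d + 2*y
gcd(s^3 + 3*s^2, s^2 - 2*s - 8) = 1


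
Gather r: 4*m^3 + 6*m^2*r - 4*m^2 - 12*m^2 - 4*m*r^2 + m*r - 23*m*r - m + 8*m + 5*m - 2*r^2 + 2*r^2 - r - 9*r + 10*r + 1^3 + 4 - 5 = 4*m^3 - 16*m^2 - 4*m*r^2 + 12*m + r*(6*m^2 - 22*m)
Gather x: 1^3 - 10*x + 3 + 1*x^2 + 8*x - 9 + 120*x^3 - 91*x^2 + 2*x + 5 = 120*x^3 - 90*x^2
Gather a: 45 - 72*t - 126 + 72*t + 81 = 0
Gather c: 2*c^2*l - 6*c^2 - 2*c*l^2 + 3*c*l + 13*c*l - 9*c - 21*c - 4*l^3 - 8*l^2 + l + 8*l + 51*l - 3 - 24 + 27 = c^2*(2*l - 6) + c*(-2*l^2 + 16*l - 30) - 4*l^3 - 8*l^2 + 60*l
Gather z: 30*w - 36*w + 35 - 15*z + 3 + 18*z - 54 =-6*w + 3*z - 16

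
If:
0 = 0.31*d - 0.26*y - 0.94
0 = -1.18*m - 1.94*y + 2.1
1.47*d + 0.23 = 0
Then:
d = -0.16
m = 8.03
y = -3.80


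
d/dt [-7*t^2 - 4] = -14*t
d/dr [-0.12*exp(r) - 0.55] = -0.12*exp(r)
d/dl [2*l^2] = 4*l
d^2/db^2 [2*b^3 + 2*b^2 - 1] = 12*b + 4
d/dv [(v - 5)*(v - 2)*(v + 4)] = 3*v^2 - 6*v - 18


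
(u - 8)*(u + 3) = u^2 - 5*u - 24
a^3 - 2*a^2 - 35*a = a*(a - 7)*(a + 5)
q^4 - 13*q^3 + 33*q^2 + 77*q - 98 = (q - 7)^2*(q - 1)*(q + 2)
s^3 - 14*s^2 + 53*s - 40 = (s - 8)*(s - 5)*(s - 1)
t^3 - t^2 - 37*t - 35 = (t - 7)*(t + 1)*(t + 5)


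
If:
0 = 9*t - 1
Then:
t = 1/9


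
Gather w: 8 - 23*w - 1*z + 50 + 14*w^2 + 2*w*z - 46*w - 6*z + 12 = 14*w^2 + w*(2*z - 69) - 7*z + 70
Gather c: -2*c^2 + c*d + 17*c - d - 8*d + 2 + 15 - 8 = -2*c^2 + c*(d + 17) - 9*d + 9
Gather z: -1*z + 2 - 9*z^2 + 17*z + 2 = -9*z^2 + 16*z + 4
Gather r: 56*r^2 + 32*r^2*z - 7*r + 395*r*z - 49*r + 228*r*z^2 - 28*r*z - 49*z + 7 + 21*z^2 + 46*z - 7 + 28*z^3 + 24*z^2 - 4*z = r^2*(32*z + 56) + r*(228*z^2 + 367*z - 56) + 28*z^3 + 45*z^2 - 7*z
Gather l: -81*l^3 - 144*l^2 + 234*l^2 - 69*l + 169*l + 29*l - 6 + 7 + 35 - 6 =-81*l^3 + 90*l^2 + 129*l + 30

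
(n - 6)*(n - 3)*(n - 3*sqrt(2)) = n^3 - 9*n^2 - 3*sqrt(2)*n^2 + 18*n + 27*sqrt(2)*n - 54*sqrt(2)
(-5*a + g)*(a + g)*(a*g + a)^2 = -5*a^4*g^2 - 10*a^4*g - 5*a^4 - 4*a^3*g^3 - 8*a^3*g^2 - 4*a^3*g + a^2*g^4 + 2*a^2*g^3 + a^2*g^2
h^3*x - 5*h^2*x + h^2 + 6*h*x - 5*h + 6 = (h - 3)*(h - 2)*(h*x + 1)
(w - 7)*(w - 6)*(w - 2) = w^3 - 15*w^2 + 68*w - 84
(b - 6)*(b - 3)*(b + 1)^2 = b^4 - 7*b^3 + b^2 + 27*b + 18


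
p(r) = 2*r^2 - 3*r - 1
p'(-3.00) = -15.00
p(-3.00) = 26.00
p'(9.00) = 33.00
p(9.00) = 134.00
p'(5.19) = 17.76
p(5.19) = 37.30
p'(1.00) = 1.00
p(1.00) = -2.00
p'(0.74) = -0.04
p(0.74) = -2.12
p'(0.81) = 0.24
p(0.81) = -2.12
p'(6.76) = 24.04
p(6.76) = 70.12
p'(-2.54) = -13.16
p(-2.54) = 19.52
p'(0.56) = -0.76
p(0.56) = -2.05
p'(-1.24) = -7.96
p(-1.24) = 5.80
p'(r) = 4*r - 3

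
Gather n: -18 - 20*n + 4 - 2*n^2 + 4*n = -2*n^2 - 16*n - 14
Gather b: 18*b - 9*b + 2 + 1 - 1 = 9*b + 2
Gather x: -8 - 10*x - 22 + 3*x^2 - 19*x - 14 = 3*x^2 - 29*x - 44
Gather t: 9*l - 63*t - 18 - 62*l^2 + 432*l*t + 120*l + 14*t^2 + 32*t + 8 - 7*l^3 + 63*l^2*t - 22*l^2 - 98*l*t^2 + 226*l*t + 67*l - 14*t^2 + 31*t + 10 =-7*l^3 - 84*l^2 - 98*l*t^2 + 196*l + t*(63*l^2 + 658*l)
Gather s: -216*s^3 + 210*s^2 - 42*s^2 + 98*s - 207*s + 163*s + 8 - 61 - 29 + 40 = -216*s^3 + 168*s^2 + 54*s - 42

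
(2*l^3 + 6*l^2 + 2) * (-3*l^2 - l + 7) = -6*l^5 - 20*l^4 + 8*l^3 + 36*l^2 - 2*l + 14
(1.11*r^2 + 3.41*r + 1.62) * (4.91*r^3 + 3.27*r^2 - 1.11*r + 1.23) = 5.4501*r^5 + 20.3728*r^4 + 17.8728*r^3 + 2.8776*r^2 + 2.3961*r + 1.9926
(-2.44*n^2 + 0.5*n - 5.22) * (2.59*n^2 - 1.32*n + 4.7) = -6.3196*n^4 + 4.5158*n^3 - 25.6478*n^2 + 9.2404*n - 24.534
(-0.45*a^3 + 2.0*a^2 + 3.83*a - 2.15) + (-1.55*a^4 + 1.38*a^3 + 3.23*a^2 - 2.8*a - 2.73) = -1.55*a^4 + 0.93*a^3 + 5.23*a^2 + 1.03*a - 4.88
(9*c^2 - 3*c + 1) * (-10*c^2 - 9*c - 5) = -90*c^4 - 51*c^3 - 28*c^2 + 6*c - 5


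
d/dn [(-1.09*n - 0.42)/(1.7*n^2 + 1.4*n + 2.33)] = (1.853*n^2 + 1.428*n - 1.9517)/(2.89*n^4 + 4.76*n^3 + 9.882*n^2 + 6.524*n + 5.4289)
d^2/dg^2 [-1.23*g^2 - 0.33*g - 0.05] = -2.46000000000000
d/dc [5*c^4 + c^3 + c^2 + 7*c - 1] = 20*c^3 + 3*c^2 + 2*c + 7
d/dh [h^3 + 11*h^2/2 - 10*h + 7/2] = 3*h^2 + 11*h - 10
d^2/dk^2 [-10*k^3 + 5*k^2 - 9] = 10 - 60*k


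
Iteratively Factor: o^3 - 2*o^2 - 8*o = (o + 2)*(o^2 - 4*o) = (o - 4)*(o + 2)*(o)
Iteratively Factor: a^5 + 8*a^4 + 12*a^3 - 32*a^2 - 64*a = (a + 4)*(a^4 + 4*a^3 - 4*a^2 - 16*a) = a*(a + 4)*(a^3 + 4*a^2 - 4*a - 16) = a*(a + 4)^2*(a^2 - 4) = a*(a - 2)*(a + 4)^2*(a + 2)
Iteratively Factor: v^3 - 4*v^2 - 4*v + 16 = (v - 2)*(v^2 - 2*v - 8) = (v - 4)*(v - 2)*(v + 2)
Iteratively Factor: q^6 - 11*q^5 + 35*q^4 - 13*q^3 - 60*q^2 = (q - 5)*(q^5 - 6*q^4 + 5*q^3 + 12*q^2) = q*(q - 5)*(q^4 - 6*q^3 + 5*q^2 + 12*q) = q*(q - 5)*(q - 4)*(q^3 - 2*q^2 - 3*q) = q*(q - 5)*(q - 4)*(q - 3)*(q^2 + q) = q^2*(q - 5)*(q - 4)*(q - 3)*(q + 1)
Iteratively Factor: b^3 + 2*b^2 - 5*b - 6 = (b - 2)*(b^2 + 4*b + 3) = (b - 2)*(b + 3)*(b + 1)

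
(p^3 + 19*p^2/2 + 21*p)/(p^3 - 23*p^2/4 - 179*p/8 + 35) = 4*p*(p + 6)/(4*p^2 - 37*p + 40)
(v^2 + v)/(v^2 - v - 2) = v/(v - 2)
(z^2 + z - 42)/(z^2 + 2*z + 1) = (z^2 + z - 42)/(z^2 + 2*z + 1)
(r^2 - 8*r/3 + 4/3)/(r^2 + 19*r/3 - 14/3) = (r - 2)/(r + 7)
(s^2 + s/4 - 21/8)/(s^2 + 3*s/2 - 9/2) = (s + 7/4)/(s + 3)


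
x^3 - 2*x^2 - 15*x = x*(x - 5)*(x + 3)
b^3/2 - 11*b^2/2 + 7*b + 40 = (b/2 + 1)*(b - 8)*(b - 5)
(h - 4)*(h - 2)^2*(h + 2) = h^4 - 6*h^3 + 4*h^2 + 24*h - 32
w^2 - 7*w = w*(w - 7)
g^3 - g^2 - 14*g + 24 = (g - 3)*(g - 2)*(g + 4)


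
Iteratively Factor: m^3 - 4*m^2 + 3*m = (m - 1)*(m^2 - 3*m) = m*(m - 1)*(m - 3)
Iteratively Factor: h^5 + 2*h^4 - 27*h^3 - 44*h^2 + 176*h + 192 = (h + 4)*(h^4 - 2*h^3 - 19*h^2 + 32*h + 48) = (h + 4)^2*(h^3 - 6*h^2 + 5*h + 12) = (h - 4)*(h + 4)^2*(h^2 - 2*h - 3) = (h - 4)*(h + 1)*(h + 4)^2*(h - 3)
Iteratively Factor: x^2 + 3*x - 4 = (x + 4)*(x - 1)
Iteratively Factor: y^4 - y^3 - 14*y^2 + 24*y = (y)*(y^3 - y^2 - 14*y + 24) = y*(y - 3)*(y^2 + 2*y - 8) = y*(y - 3)*(y + 4)*(y - 2)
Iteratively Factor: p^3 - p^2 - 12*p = (p - 4)*(p^2 + 3*p) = (p - 4)*(p + 3)*(p)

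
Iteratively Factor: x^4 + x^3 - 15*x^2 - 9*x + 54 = (x - 2)*(x^3 + 3*x^2 - 9*x - 27) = (x - 2)*(x + 3)*(x^2 - 9) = (x - 3)*(x - 2)*(x + 3)*(x + 3)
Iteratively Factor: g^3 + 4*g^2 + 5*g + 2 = (g + 1)*(g^2 + 3*g + 2) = (g + 1)*(g + 2)*(g + 1)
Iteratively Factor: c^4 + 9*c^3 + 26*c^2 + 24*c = (c + 2)*(c^3 + 7*c^2 + 12*c) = c*(c + 2)*(c^2 + 7*c + 12) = c*(c + 2)*(c + 4)*(c + 3)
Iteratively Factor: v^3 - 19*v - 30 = (v + 3)*(v^2 - 3*v - 10) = (v + 2)*(v + 3)*(v - 5)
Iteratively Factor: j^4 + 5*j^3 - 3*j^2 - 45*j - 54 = (j - 3)*(j^3 + 8*j^2 + 21*j + 18) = (j - 3)*(j + 2)*(j^2 + 6*j + 9) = (j - 3)*(j + 2)*(j + 3)*(j + 3)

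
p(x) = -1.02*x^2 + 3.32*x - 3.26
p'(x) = 3.32 - 2.04*x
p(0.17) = -2.73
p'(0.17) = 2.97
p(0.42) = -2.05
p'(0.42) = 2.46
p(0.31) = -2.33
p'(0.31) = 2.69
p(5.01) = -12.23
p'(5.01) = -6.90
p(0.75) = -1.34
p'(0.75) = 1.79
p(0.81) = -1.24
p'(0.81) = 1.67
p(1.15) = -0.79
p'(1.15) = 0.97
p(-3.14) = -23.74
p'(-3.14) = 9.73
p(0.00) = -3.26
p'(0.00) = 3.32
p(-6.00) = -59.90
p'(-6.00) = 15.56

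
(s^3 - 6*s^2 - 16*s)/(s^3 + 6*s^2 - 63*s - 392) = s*(s + 2)/(s^2 + 14*s + 49)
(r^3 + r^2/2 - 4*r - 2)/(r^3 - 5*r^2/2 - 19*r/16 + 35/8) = 8*(2*r^2 + 5*r + 2)/(16*r^2 - 8*r - 35)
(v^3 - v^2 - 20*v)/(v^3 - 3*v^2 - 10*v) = (v + 4)/(v + 2)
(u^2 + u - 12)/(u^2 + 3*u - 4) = (u - 3)/(u - 1)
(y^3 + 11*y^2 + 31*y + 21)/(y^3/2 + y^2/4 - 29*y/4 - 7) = 4*(y^2 + 10*y + 21)/(2*y^2 - y - 28)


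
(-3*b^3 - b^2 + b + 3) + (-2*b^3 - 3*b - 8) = -5*b^3 - b^2 - 2*b - 5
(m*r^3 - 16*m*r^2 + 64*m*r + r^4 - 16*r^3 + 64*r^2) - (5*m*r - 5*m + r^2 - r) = m*r^3 - 16*m*r^2 + 59*m*r + 5*m + r^4 - 16*r^3 + 63*r^2 + r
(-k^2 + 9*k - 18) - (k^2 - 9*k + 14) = -2*k^2 + 18*k - 32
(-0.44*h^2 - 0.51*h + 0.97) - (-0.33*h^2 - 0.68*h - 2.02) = -0.11*h^2 + 0.17*h + 2.99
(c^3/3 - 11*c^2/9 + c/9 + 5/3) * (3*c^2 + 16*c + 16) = c^5 + 5*c^4/3 - 125*c^3/9 - 115*c^2/9 + 256*c/9 + 80/3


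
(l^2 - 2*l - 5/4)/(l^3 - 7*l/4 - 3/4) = (2*l - 5)/(2*l^2 - l - 3)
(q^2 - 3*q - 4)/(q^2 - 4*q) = (q + 1)/q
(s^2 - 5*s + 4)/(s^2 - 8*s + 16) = (s - 1)/(s - 4)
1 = 1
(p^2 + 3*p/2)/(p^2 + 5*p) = (p + 3/2)/(p + 5)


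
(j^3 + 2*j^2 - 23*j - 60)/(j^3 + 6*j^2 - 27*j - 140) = (j + 3)/(j + 7)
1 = 1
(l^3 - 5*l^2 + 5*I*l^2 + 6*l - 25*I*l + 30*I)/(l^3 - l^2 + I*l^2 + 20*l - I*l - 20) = (l^2 - 5*l + 6)/(l^2 - l*(1 + 4*I) + 4*I)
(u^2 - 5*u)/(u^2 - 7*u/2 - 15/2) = 2*u/(2*u + 3)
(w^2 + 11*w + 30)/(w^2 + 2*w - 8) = (w^2 + 11*w + 30)/(w^2 + 2*w - 8)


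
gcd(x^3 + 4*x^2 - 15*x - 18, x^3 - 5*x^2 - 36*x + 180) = x + 6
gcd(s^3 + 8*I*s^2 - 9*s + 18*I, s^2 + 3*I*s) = s + 3*I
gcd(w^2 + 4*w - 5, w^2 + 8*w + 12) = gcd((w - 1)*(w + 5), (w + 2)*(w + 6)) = 1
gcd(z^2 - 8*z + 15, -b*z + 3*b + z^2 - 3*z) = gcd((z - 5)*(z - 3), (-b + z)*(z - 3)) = z - 3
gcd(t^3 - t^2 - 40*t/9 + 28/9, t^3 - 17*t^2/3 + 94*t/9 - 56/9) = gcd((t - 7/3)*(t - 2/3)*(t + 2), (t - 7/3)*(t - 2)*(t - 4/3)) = t - 7/3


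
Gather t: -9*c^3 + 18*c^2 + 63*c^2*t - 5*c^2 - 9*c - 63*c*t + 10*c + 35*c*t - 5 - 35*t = -9*c^3 + 13*c^2 + c + t*(63*c^2 - 28*c - 35) - 5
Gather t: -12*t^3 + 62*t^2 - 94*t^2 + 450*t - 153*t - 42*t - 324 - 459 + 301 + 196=-12*t^3 - 32*t^2 + 255*t - 286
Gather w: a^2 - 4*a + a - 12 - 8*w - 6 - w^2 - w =a^2 - 3*a - w^2 - 9*w - 18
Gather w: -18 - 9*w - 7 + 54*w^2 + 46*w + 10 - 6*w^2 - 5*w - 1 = 48*w^2 + 32*w - 16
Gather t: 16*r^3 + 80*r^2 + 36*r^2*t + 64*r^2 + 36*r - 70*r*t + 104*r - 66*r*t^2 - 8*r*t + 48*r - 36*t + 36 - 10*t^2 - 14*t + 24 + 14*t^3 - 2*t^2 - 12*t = 16*r^3 + 144*r^2 + 188*r + 14*t^3 + t^2*(-66*r - 12) + t*(36*r^2 - 78*r - 62) + 60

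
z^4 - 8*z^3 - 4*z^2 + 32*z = z*(z - 8)*(z - 2)*(z + 2)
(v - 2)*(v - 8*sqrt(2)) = v^2 - 8*sqrt(2)*v - 2*v + 16*sqrt(2)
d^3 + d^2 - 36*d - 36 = (d - 6)*(d + 1)*(d + 6)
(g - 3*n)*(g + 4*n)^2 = g^3 + 5*g^2*n - 8*g*n^2 - 48*n^3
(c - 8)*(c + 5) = c^2 - 3*c - 40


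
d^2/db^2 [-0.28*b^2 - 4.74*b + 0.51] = -0.560000000000000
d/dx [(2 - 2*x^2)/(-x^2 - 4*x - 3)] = 8/(x^2 + 6*x + 9)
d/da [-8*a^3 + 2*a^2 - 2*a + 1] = -24*a^2 + 4*a - 2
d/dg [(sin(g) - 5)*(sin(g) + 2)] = (2*sin(g) - 3)*cos(g)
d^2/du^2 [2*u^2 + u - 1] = 4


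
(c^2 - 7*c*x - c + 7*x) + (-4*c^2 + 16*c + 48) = -3*c^2 - 7*c*x + 15*c + 7*x + 48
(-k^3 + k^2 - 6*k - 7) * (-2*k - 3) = 2*k^4 + k^3 + 9*k^2 + 32*k + 21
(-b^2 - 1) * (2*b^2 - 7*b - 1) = -2*b^4 + 7*b^3 - b^2 + 7*b + 1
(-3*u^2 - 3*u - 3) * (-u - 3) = 3*u^3 + 12*u^2 + 12*u + 9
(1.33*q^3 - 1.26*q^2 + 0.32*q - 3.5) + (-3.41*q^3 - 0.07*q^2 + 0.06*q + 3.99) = -2.08*q^3 - 1.33*q^2 + 0.38*q + 0.49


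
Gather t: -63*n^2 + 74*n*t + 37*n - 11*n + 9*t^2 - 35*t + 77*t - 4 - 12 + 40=-63*n^2 + 26*n + 9*t^2 + t*(74*n + 42) + 24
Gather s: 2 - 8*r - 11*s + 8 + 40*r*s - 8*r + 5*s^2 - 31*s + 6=-16*r + 5*s^2 + s*(40*r - 42) + 16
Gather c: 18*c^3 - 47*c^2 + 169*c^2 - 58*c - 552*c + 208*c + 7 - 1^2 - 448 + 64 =18*c^3 + 122*c^2 - 402*c - 378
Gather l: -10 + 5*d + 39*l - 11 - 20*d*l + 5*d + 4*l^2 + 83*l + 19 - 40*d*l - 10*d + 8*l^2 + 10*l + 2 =12*l^2 + l*(132 - 60*d)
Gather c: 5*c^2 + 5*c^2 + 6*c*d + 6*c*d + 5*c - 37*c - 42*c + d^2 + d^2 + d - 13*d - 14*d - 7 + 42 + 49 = 10*c^2 + c*(12*d - 74) + 2*d^2 - 26*d + 84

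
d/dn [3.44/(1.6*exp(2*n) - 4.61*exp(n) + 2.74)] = (15.8584 - 11.008*exp(n))*exp(n)/(1.6*exp(2*n) - 4.61*exp(n) + 2.74)^2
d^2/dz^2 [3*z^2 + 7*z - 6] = 6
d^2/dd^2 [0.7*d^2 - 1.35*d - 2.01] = 1.40000000000000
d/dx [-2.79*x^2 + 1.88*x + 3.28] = 1.88 - 5.58*x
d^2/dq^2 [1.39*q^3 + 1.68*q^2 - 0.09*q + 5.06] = 8.34*q + 3.36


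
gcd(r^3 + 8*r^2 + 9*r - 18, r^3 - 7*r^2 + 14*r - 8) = r - 1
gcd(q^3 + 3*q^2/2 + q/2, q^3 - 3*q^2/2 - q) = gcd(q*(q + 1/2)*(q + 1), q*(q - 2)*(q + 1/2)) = q^2 + q/2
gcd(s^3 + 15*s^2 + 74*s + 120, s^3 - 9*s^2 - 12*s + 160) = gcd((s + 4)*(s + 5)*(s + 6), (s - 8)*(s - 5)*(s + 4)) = s + 4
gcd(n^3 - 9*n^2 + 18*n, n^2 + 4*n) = n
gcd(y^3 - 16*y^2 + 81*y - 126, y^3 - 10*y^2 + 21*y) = y^2 - 10*y + 21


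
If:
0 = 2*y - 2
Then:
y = 1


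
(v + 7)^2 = v^2 + 14*v + 49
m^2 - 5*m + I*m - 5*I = (m - 5)*(m + I)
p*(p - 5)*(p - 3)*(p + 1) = p^4 - 7*p^3 + 7*p^2 + 15*p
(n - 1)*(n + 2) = n^2 + n - 2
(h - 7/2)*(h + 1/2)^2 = h^3 - 5*h^2/2 - 13*h/4 - 7/8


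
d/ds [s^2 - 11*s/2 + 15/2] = 2*s - 11/2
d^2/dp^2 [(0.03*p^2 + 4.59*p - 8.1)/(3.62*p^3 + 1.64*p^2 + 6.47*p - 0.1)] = (0.786263999999999*p^6 + 360.895176*p^5 - 1114.46406*p^4 - 960.211812*p^3 - 1249.02612*p^2 - 528.76152*p - 674.86332)/(47.437928*p^9 + 64.473648*p^8 + 283.56546*p^7 + 230.9462*p^6 + 503.25243*p^5 + 191.095908*p^4 + 264.582143*p^3 - 12.50907*p^2 + 0.1941*p - 0.001)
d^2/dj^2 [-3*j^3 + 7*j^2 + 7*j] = 14 - 18*j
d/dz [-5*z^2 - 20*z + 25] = -10*z - 20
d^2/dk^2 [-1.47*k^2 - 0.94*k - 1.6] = -2.94000000000000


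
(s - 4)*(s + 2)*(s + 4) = s^3 + 2*s^2 - 16*s - 32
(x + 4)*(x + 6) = x^2 + 10*x + 24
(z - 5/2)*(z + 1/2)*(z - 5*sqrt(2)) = z^3 - 5*sqrt(2)*z^2 - 2*z^2 - 5*z/4 + 10*sqrt(2)*z + 25*sqrt(2)/4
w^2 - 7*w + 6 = (w - 6)*(w - 1)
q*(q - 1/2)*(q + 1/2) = q^3 - q/4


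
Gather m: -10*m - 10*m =-20*m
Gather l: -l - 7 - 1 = -l - 8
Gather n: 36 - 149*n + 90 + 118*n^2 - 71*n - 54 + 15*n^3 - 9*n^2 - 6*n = 15*n^3 + 109*n^2 - 226*n + 72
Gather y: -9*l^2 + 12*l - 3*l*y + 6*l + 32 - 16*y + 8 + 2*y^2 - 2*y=-9*l^2 + 18*l + 2*y^2 + y*(-3*l - 18) + 40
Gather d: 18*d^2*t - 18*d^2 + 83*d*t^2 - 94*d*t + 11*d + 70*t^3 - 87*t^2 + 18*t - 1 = d^2*(18*t - 18) + d*(83*t^2 - 94*t + 11) + 70*t^3 - 87*t^2 + 18*t - 1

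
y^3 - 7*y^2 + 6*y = y*(y - 6)*(y - 1)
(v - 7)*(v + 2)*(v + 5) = v^3 - 39*v - 70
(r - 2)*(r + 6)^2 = r^3 + 10*r^2 + 12*r - 72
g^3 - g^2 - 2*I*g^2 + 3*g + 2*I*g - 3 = (g - 1)*(g - 3*I)*(g + I)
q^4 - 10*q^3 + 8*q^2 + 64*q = q*(q - 8)*(q - 4)*(q + 2)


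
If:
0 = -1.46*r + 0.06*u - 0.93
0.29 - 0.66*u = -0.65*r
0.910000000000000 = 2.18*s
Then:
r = -0.65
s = 0.42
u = -0.20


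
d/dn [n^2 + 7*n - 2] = 2*n + 7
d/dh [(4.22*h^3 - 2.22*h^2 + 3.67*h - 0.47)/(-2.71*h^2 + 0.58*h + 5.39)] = (-11.4362*h^4 + 4.8952*h^3 + 76.8955*h^2 - 26.479*h + 20.0539)/(7.3441*h^4 - 3.1436*h^3 - 28.8774*h^2 + 6.2524*h + 29.0521)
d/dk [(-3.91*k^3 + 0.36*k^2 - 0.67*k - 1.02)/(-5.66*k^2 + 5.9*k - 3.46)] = (22.1306*k^4 - 46.138*k^3 + 38.9176*k^2 - 14.0376*k + 8.3362)/(32.0356*k^4 - 66.788*k^3 + 73.9772*k^2 - 40.828*k + 11.9716)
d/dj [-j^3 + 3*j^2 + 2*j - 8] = -3*j^2 + 6*j + 2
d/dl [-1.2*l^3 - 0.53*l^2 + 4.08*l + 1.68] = -3.6*l^2 - 1.06*l + 4.08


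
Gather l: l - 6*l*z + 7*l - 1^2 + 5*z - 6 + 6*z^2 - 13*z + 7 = l*(8 - 6*z) + 6*z^2 - 8*z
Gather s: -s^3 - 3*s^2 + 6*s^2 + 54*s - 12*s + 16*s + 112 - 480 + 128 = -s^3 + 3*s^2 + 58*s - 240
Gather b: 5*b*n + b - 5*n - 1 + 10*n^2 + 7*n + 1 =b*(5*n + 1) + 10*n^2 + 2*n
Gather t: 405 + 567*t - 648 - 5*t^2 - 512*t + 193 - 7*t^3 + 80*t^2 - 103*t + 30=-7*t^3 + 75*t^2 - 48*t - 20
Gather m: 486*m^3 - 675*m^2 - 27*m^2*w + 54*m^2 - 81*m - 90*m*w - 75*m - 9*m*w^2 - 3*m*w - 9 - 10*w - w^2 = 486*m^3 + m^2*(-27*w - 621) + m*(-9*w^2 - 93*w - 156) - w^2 - 10*w - 9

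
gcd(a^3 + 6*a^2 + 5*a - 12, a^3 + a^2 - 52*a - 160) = a + 4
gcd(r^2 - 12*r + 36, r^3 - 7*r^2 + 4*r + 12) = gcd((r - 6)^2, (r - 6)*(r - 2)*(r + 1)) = r - 6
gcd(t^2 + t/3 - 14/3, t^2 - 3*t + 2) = t - 2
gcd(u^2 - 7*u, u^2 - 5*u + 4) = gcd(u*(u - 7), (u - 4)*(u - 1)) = 1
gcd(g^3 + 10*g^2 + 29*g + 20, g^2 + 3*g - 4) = g + 4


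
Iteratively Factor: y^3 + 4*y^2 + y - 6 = (y + 2)*(y^2 + 2*y - 3) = (y - 1)*(y + 2)*(y + 3)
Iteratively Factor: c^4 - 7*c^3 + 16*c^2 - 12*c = (c - 3)*(c^3 - 4*c^2 + 4*c) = c*(c - 3)*(c^2 - 4*c + 4) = c*(c - 3)*(c - 2)*(c - 2)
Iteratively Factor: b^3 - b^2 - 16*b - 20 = (b + 2)*(b^2 - 3*b - 10) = (b + 2)^2*(b - 5)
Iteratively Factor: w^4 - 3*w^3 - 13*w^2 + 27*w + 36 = (w - 4)*(w^3 + w^2 - 9*w - 9) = (w - 4)*(w + 1)*(w^2 - 9) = (w - 4)*(w + 1)*(w + 3)*(w - 3)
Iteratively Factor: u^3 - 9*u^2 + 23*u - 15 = (u - 3)*(u^2 - 6*u + 5) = (u - 3)*(u - 1)*(u - 5)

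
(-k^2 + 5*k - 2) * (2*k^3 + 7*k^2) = -2*k^5 + 3*k^4 + 31*k^3 - 14*k^2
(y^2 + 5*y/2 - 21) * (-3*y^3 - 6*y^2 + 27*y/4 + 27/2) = -3*y^5 - 27*y^4/2 + 219*y^3/4 + 1251*y^2/8 - 108*y - 567/2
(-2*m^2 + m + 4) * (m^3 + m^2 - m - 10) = -2*m^5 - m^4 + 7*m^3 + 23*m^2 - 14*m - 40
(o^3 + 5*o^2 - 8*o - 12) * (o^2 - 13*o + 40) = o^5 - 8*o^4 - 33*o^3 + 292*o^2 - 164*o - 480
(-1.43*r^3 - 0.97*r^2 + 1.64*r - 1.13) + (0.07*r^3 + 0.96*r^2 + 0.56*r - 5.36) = -1.36*r^3 - 0.01*r^2 + 2.2*r - 6.49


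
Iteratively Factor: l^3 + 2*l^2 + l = (l + 1)*(l^2 + l) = l*(l + 1)*(l + 1)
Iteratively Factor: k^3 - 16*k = (k)*(k^2 - 16) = k*(k + 4)*(k - 4)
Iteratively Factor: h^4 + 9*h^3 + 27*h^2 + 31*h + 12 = (h + 1)*(h^3 + 8*h^2 + 19*h + 12) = (h + 1)*(h + 4)*(h^2 + 4*h + 3) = (h + 1)^2*(h + 4)*(h + 3)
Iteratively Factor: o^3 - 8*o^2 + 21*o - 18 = (o - 3)*(o^2 - 5*o + 6) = (o - 3)*(o - 2)*(o - 3)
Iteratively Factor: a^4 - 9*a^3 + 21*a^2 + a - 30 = (a + 1)*(a^3 - 10*a^2 + 31*a - 30) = (a - 3)*(a + 1)*(a^2 - 7*a + 10) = (a - 3)*(a - 2)*(a + 1)*(a - 5)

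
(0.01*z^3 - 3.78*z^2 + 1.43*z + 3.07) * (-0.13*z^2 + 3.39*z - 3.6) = -0.0013*z^5 + 0.5253*z^4 - 13.0361*z^3 + 18.0566*z^2 + 5.2593*z - 11.052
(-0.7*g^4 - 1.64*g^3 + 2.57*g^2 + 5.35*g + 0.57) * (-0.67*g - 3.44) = 0.469*g^5 + 3.5068*g^4 + 3.9197*g^3 - 12.4253*g^2 - 18.7859*g - 1.9608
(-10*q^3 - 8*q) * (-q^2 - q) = 10*q^5 + 10*q^4 + 8*q^3 + 8*q^2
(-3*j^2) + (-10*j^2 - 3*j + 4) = -13*j^2 - 3*j + 4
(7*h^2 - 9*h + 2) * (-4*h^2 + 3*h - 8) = -28*h^4 + 57*h^3 - 91*h^2 + 78*h - 16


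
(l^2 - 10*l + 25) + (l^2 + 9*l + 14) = 2*l^2 - l + 39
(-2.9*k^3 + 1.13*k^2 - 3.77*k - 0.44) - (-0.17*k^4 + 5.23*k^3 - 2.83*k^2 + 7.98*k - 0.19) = 0.17*k^4 - 8.13*k^3 + 3.96*k^2 - 11.75*k - 0.25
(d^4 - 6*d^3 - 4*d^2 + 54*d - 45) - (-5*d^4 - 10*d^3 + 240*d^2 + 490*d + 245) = 6*d^4 + 4*d^3 - 244*d^2 - 436*d - 290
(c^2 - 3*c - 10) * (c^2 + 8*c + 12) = c^4 + 5*c^3 - 22*c^2 - 116*c - 120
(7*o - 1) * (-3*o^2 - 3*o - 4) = -21*o^3 - 18*o^2 - 25*o + 4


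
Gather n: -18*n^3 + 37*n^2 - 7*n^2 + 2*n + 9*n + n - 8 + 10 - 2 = -18*n^3 + 30*n^2 + 12*n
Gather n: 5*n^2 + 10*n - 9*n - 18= 5*n^2 + n - 18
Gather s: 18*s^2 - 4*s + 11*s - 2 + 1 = 18*s^2 + 7*s - 1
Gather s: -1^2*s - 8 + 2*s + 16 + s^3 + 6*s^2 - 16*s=s^3 + 6*s^2 - 15*s + 8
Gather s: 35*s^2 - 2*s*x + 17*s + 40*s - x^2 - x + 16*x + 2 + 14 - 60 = 35*s^2 + s*(57 - 2*x) - x^2 + 15*x - 44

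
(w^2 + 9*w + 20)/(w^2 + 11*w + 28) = (w + 5)/(w + 7)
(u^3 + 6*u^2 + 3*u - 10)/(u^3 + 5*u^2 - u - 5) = (u + 2)/(u + 1)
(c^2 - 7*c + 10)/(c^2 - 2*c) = (c - 5)/c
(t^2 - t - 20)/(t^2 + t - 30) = (t + 4)/(t + 6)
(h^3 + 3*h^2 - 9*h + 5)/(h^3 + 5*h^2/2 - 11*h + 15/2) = 2*(h - 1)/(2*h - 3)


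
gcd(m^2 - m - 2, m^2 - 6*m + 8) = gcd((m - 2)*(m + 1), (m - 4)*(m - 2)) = m - 2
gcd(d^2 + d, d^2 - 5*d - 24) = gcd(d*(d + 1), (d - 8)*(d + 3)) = 1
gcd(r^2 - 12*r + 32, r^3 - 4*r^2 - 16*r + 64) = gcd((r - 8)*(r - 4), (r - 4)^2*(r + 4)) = r - 4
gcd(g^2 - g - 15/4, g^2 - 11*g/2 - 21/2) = g + 3/2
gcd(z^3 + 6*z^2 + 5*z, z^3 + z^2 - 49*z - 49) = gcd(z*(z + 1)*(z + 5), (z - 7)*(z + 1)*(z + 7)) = z + 1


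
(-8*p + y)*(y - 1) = -8*p*y + 8*p + y^2 - y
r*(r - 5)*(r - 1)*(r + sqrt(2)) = r^4 - 6*r^3 + sqrt(2)*r^3 - 6*sqrt(2)*r^2 + 5*r^2 + 5*sqrt(2)*r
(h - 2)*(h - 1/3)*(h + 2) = h^3 - h^2/3 - 4*h + 4/3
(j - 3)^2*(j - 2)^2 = j^4 - 10*j^3 + 37*j^2 - 60*j + 36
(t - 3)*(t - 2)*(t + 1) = t^3 - 4*t^2 + t + 6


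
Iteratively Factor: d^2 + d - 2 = (d - 1)*(d + 2)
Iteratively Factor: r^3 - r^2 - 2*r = (r + 1)*(r^2 - 2*r) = (r - 2)*(r + 1)*(r)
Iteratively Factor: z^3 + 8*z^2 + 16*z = (z)*(z^2 + 8*z + 16) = z*(z + 4)*(z + 4)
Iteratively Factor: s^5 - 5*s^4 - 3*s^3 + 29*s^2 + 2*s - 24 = (s - 4)*(s^4 - s^3 - 7*s^2 + s + 6) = (s - 4)*(s + 1)*(s^3 - 2*s^2 - 5*s + 6) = (s - 4)*(s - 3)*(s + 1)*(s^2 + s - 2) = (s - 4)*(s - 3)*(s - 1)*(s + 1)*(s + 2)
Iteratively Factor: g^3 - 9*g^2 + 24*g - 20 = (g - 5)*(g^2 - 4*g + 4) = (g - 5)*(g - 2)*(g - 2)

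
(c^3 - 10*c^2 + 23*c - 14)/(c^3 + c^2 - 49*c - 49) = (c^2 - 3*c + 2)/(c^2 + 8*c + 7)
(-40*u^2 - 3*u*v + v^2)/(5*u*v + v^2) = (-8*u + v)/v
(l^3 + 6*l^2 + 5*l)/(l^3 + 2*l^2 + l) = (l + 5)/(l + 1)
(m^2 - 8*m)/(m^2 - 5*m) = (m - 8)/(m - 5)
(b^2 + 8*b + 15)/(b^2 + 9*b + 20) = (b + 3)/(b + 4)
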